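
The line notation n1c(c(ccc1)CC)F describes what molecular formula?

C7H8FN

Heavy atoms from the SMILES: 7 C, 1 F, 1 N.
Implicit hydrogens by atom environment:
  3 × C (aromatic): 1 H each → 3
  2 × C (aromatic): no H
  1 × C: 3 H
  1 × C: 2 H
  1 × F: no H
  1 × N (aromatic): no H
  Total hydrogens = 8.
Molecular formula: C7H8FN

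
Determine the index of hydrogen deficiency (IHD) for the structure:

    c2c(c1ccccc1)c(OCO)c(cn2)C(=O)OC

9

Molecular formula from the SMILES: C14H13NO4.
DoU = (2C + 2 + N − H − X)/2 = (2·14 + 2 + 1 − 13 − 0)/2 = 18/2 = 9.
(Structurally: 2 ring(s) + 7 π bond(s) = 9.)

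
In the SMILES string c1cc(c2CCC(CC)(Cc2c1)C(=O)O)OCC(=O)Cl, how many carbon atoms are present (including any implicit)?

The symbol for carbon appears 15 times in the SMILES. Lowercase c denotes aromatic carbon and counts toward C.

15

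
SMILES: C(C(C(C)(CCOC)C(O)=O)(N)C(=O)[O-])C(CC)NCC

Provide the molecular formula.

Heavy atoms from the SMILES: 14 C, 2 N, 5 O.
Implicit hydrogens by atom environment:
  5 × C: 2 H each → 10
  4 × C: 3 H each → 12
  4 × C: no H
  3 × O: no H
  1 × C: 1 H
  1 × N: 2 H
  1 × N: 1 H
  1 × O: 1 H
  1 × O (charge -1): no H
  Total hydrogens = 27.
Net charge -1.
Molecular formula: C14H27N2O5-

C14H27N2O5-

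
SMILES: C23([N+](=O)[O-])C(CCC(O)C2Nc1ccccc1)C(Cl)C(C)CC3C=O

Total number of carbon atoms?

18

The symbol for carbon appears 18 times in the SMILES. Lowercase c denotes aromatic carbon and counts toward C.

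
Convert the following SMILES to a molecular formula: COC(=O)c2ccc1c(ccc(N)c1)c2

Heavy atoms from the SMILES: 12 C, 1 N, 2 O.
Implicit hydrogens by atom environment:
  6 × C (aromatic): 1 H each → 6
  4 × C (aromatic): no H
  2 × O: no H
  1 × C: 3 H
  1 × C: no H
  1 × N: 2 H
  Total hydrogens = 11.
Molecular formula: C12H11NO2

C12H11NO2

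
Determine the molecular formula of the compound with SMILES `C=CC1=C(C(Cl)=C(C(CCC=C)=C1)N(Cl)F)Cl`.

C12H11Cl3FN

Heavy atoms from the SMILES: 12 C, 3 Cl, 1 F, 1 N.
Implicit hydrogens by atom environment:
  5 × C (aromatic): no H
  4 × C: 2 H each → 8
  3 × Cl: no H
  2 × C: 1 H each → 2
  1 × C (aromatic): 1 H
  1 × F: no H
  1 × N: no H
  Total hydrogens = 11.
Molecular formula: C12H11Cl3FN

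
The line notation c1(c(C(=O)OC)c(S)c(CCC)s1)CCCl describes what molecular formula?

C11H15ClO2S2

Heavy atoms from the SMILES: 11 C, 1 Cl, 2 O, 2 S.
Implicit hydrogens by atom environment:
  4 × C: 2 H each → 8
  4 × C (aromatic): no H
  2 × C: 3 H each → 6
  2 × O: no H
  1 × C: no H
  1 × Cl: no H
  1 × S: 1 H
  1 × S (aromatic): no H
  Total hydrogens = 15.
Molecular formula: C11H15ClO2S2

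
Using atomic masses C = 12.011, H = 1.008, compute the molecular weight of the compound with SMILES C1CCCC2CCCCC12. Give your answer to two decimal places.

Molecular formula: C10H18.
M = 10×12.011 + 18×1.008 = 138.25 g/mol.

138.25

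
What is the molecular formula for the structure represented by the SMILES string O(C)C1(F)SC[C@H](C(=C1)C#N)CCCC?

C11H16FNOS

Heavy atoms from the SMILES: 11 C, 1 F, 1 N, 1 O, 1 S.
Implicit hydrogens by atom environment:
  4 × C: 2 H each → 8
  3 × C: no H
  2 × C: 3 H each → 6
  2 × C: 1 H each → 2
  1 × F: no H
  1 × N: no H
  1 × O: no H
  1 × S: no H
  Total hydrogens = 16.
Molecular formula: C11H16FNOS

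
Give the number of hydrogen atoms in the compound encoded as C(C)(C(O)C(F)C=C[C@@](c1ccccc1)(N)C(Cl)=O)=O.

Hydrogens are implicit in SMILES; fill each atom to its normal valence:
  5 × C (aromatic): 1 H each → 5
  4 × C: 1 H each → 4
  3 × C: no H
  2 × O: no H
  1 × C: 3 H
  1 × C (aromatic): no H
  1 × Cl: no H
  1 × F: no H
  1 × N: 2 H
  1 × O: 1 H
  Total hydrogens = 15.

15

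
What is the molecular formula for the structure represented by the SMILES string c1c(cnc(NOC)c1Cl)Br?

C6H6BrClN2O

Heavy atoms from the SMILES: 1 Br, 6 C, 1 Cl, 2 N, 1 O.
Implicit hydrogens by atom environment:
  3 × C (aromatic): no H
  2 × C (aromatic): 1 H each → 2
  1 × Br: no H
  1 × C: 3 H
  1 × Cl: no H
  1 × N: 1 H
  1 × N (aromatic): no H
  1 × O: no H
  Total hydrogens = 6.
Molecular formula: C6H6BrClN2O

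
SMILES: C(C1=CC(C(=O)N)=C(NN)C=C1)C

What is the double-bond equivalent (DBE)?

5

Molecular formula from the SMILES: C9H13N3O.
DoU = (2C + 2 + N − H − X)/2 = (2·9 + 2 + 3 − 13 − 0)/2 = 10/2 = 5.
(Structurally: 1 ring(s) + 4 π bond(s) = 5.)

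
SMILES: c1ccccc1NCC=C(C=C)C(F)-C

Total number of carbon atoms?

The symbol for carbon appears 13 times in the SMILES. Lowercase c denotes aromatic carbon and counts toward C.

13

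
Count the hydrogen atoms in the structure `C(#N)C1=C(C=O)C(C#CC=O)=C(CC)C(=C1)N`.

Hydrogens are implicit in SMILES; fill each atom to its normal valence:
  5 × C (aromatic): no H
  3 × C: no H
  2 × C: 1 H each → 2
  2 × O: no H
  1 × C: 3 H
  1 × C: 2 H
  1 × C (aromatic): 1 H
  1 × N: 2 H
  1 × N: no H
  Total hydrogens = 10.

10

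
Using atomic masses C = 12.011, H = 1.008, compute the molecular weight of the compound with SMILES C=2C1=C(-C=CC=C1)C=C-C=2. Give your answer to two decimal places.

128.17

Molecular formula: C10H8.
M = 10×12.011 + 8×1.008 = 128.17 g/mol.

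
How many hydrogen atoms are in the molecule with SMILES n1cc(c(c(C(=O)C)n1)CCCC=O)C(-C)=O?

14

Hydrogens are implicit in SMILES; fill each atom to its normal valence:
  3 × C: 2 H each → 6
  3 × C (aromatic): no H
  3 × O: no H
  2 × C: 3 H each → 6
  2 × C: no H
  2 × N (aromatic): no H
  1 × C (aromatic): 1 H
  1 × C: 1 H
  Total hydrogens = 14.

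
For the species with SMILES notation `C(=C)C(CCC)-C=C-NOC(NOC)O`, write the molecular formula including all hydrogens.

Heavy atoms from the SMILES: 10 C, 2 N, 3 O.
Implicit hydrogens by atom environment:
  5 × C: 1 H each → 5
  3 × C: 2 H each → 6
  2 × C: 3 H each → 6
  2 × N: 1 H each → 2
  2 × O: no H
  1 × O: 1 H
  Total hydrogens = 20.
Molecular formula: C10H20N2O3

C10H20N2O3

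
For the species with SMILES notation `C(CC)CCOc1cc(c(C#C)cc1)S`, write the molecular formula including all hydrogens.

C13H16OS

Heavy atoms from the SMILES: 13 C, 1 O, 1 S.
Implicit hydrogens by atom environment:
  4 × C: 2 H each → 8
  3 × C (aromatic): 1 H each → 3
  3 × C (aromatic): no H
  1 × C: 3 H
  1 × C: 1 H
  1 × C: no H
  1 × O: no H
  1 × S: 1 H
  Total hydrogens = 16.
Molecular formula: C13H16OS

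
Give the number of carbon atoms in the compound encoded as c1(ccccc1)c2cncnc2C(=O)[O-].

The symbol for carbon appears 11 times in the SMILES. Lowercase c denotes aromatic carbon and counts toward C.

11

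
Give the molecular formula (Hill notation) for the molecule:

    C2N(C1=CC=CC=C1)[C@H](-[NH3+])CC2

C10H15N2+

Heavy atoms from the SMILES: 10 C, 2 N.
Implicit hydrogens by atom environment:
  5 × C (aromatic): 1 H each → 5
  3 × C: 2 H each → 6
  1 × C: 1 H
  1 × C (aromatic): no H
  1 × N (charge +1): 3 H
  1 × N: no H
  Total hydrogens = 15.
Net charge +1.
Molecular formula: C10H15N2+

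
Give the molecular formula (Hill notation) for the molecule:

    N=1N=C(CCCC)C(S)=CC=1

C8H12N2S

Heavy atoms from the SMILES: 8 C, 2 N, 1 S.
Implicit hydrogens by atom environment:
  3 × C: 2 H each → 6
  2 × C (aromatic): 1 H each → 2
  2 × C (aromatic): no H
  2 × N (aromatic): no H
  1 × C: 3 H
  1 × S: 1 H
  Total hydrogens = 12.
Molecular formula: C8H12N2S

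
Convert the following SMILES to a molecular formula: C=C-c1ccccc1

Heavy atoms from the SMILES: 8 C.
Implicit hydrogens by atom environment:
  5 × C (aromatic): 1 H each → 5
  1 × C: 2 H
  1 × C: 1 H
  1 × C (aromatic): no H
  Total hydrogens = 8.
Molecular formula: C8H8

C8H8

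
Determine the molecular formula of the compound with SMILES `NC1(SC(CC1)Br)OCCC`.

Heavy atoms from the SMILES: 1 Br, 7 C, 1 N, 1 O, 1 S.
Implicit hydrogens by atom environment:
  4 × C: 2 H each → 8
  1 × Br: no H
  1 × C: 3 H
  1 × C: 1 H
  1 × C: no H
  1 × N: 2 H
  1 × O: no H
  1 × S: no H
  Total hydrogens = 14.
Molecular formula: C7H14BrNOS

C7H14BrNOS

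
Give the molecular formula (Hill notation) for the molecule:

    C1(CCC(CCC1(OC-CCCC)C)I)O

Heavy atoms from the SMILES: 13 C, 1 I, 2 O.
Implicit hydrogens by atom environment:
  8 × C: 2 H each → 16
  2 × C: 3 H each → 6
  2 × C: 1 H each → 2
  1 × C: no H
  1 × I: no H
  1 × O: 1 H
  1 × O: no H
  Total hydrogens = 25.
Molecular formula: C13H25IO2

C13H25IO2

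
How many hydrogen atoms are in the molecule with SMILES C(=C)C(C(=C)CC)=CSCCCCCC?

24

Hydrogens are implicit in SMILES; fill each atom to its normal valence:
  8 × C: 2 H each → 16
  2 × C: 3 H each → 6
  2 × C: 1 H each → 2
  2 × C: no H
  1 × S: no H
  Total hydrogens = 24.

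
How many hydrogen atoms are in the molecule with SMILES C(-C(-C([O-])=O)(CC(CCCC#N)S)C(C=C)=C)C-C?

22

Hydrogens are implicit in SMILES; fill each atom to its normal valence:
  8 × C: 2 H each → 16
  4 × C: no H
  2 × C: 1 H each → 2
  1 × C: 3 H
  1 × N: no H
  1 × O: no H
  1 × O (charge -1): no H
  1 × S: 1 H
  Total hydrogens = 22.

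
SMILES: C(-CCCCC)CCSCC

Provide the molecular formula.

Heavy atoms from the SMILES: 10 C, 1 S.
Implicit hydrogens by atom environment:
  8 × C: 2 H each → 16
  2 × C: 3 H each → 6
  1 × S: no H
  Total hydrogens = 22.
Molecular formula: C10H22S

C10H22S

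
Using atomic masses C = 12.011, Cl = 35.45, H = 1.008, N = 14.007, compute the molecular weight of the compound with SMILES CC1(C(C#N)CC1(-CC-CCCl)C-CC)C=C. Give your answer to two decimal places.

Molecular formula: C15H24ClN.
M = 15×12.011 + 1×35.45 + 24×1.008 + 1×14.007 = 253.81 g/mol.

253.81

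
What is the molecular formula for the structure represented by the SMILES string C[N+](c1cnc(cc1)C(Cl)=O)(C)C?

C9H12ClN2O+

Heavy atoms from the SMILES: 9 C, 1 Cl, 2 N, 1 O.
Implicit hydrogens by atom environment:
  3 × C: 3 H each → 9
  3 × C (aromatic): 1 H each → 3
  2 × C (aromatic): no H
  1 × C: no H
  1 × Cl: no H
  1 × N (aromatic): no H
  1 × N (charge +1): no H
  1 × O: no H
  Total hydrogens = 12.
Net charge +1.
Molecular formula: C9H12ClN2O+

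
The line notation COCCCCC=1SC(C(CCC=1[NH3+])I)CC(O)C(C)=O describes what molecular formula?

Heavy atoms from the SMILES: 15 C, 1 I, 1 N, 3 O, 1 S.
Implicit hydrogens by atom environment:
  7 × C: 2 H each → 14
  3 × C: 1 H each → 3
  3 × C: no H
  2 × C: 3 H each → 6
  2 × O: no H
  1 × I: no H
  1 × N (charge +1): 3 H
  1 × O: 1 H
  1 × S: no H
  Total hydrogens = 27.
Net charge +1.
Molecular formula: C15H27INO3S+

C15H27INO3S+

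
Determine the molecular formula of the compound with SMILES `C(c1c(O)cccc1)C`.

C8H10O

Heavy atoms from the SMILES: 8 C, 1 O.
Implicit hydrogens by atom environment:
  4 × C (aromatic): 1 H each → 4
  2 × C (aromatic): no H
  1 × C: 3 H
  1 × C: 2 H
  1 × O: 1 H
  Total hydrogens = 10.
Molecular formula: C8H10O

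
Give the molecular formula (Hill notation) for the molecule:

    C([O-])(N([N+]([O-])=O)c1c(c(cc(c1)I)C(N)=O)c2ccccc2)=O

C14H9IN3O5-

Heavy atoms from the SMILES: 14 C, 1 I, 3 N, 5 O.
Implicit hydrogens by atom environment:
  7 × C (aromatic): 1 H each → 7
  5 × C (aromatic): no H
  3 × O: no H
  2 × C: no H
  2 × O (charge -1): no H
  1 × I: no H
  1 × N: 2 H
  1 × N: no H
  1 × N (charge +1): no H
  Total hydrogens = 9.
Net charge -1.
Molecular formula: C14H9IN3O5-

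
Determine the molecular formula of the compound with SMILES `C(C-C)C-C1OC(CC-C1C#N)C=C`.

C12H19NO

Heavy atoms from the SMILES: 12 C, 1 N, 1 O.
Implicit hydrogens by atom environment:
  6 × C: 2 H each → 12
  4 × C: 1 H each → 4
  1 × C: 3 H
  1 × C: no H
  1 × N: no H
  1 × O: no H
  Total hydrogens = 19.
Molecular formula: C12H19NO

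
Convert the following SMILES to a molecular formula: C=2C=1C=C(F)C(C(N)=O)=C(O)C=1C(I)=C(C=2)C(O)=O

Heavy atoms from the SMILES: 12 C, 1 F, 1 I, 1 N, 4 O.
Implicit hydrogens by atom environment:
  7 × C (aromatic): no H
  3 × C (aromatic): 1 H each → 3
  2 × C: no H
  2 × O: 1 H each → 2
  2 × O: no H
  1 × F: no H
  1 × I: no H
  1 × N: 2 H
  Total hydrogens = 7.
Molecular formula: C12H7FINO4

C12H7FINO4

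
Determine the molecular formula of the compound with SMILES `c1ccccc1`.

C6H6

Heavy atoms from the SMILES: 6 C.
Implicit hydrogens by atom environment:
  6 × C (aromatic): 1 H each → 6
  Total hydrogens = 6.
Molecular formula: C6H6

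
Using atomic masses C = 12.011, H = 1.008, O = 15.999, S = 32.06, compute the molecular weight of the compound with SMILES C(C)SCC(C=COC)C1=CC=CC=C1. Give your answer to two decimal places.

222.35

Molecular formula: C13H18OS.
M = 13×12.011 + 18×1.008 + 1×15.999 + 1×32.06 = 222.35 g/mol.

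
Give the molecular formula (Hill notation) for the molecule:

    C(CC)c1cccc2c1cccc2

C13H14

Heavy atoms from the SMILES: 13 C.
Implicit hydrogens by atom environment:
  7 × C (aromatic): 1 H each → 7
  3 × C (aromatic): no H
  2 × C: 2 H each → 4
  1 × C: 3 H
  Total hydrogens = 14.
Molecular formula: C13H14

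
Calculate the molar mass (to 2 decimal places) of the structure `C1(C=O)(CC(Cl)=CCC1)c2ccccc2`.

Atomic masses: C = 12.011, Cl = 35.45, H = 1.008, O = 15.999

220.70

Molecular formula: C13H13ClO.
M = 13×12.011 + 1×35.45 + 13×1.008 + 1×15.999 = 220.70 g/mol.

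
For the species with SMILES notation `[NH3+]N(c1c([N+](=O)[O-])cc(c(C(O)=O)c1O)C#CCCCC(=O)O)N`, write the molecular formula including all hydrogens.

C13H15N4O7+

Heavy atoms from the SMILES: 13 C, 4 N, 7 O.
Implicit hydrogens by atom environment:
  5 × C (aromatic): no H
  4 × C: no H
  3 × C: 2 H each → 6
  3 × O: 1 H each → 3
  3 × O: no H
  1 × C (aromatic): 1 H
  1 × N (charge +1): 3 H
  1 × N: 2 H
  1 × N (charge +1): no H
  1 × N: no H
  1 × O (charge -1): no H
  Total hydrogens = 15.
Net charge +1.
Molecular formula: C13H15N4O7+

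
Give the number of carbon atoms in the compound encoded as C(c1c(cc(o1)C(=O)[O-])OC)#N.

The symbol for carbon appears 7 times in the SMILES. Lowercase c denotes aromatic carbon and counts toward C.

7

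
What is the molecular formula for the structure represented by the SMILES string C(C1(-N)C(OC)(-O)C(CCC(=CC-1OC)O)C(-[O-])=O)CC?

C14H24NO6-

Heavy atoms from the SMILES: 14 C, 1 N, 6 O.
Implicit hydrogens by atom environment:
  4 × C: 2 H each → 8
  4 × C: no H
  3 × C: 3 H each → 9
  3 × C: 1 H each → 3
  3 × O: no H
  2 × O: 1 H each → 2
  1 × N: 2 H
  1 × O (charge -1): no H
  Total hydrogens = 24.
Net charge -1.
Molecular formula: C14H24NO6-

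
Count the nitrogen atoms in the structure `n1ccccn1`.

The symbol for nitrogen appears 2 times in the SMILES.

2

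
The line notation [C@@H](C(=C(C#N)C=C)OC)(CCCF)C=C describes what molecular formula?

Heavy atoms from the SMILES: 12 C, 1 F, 1 N, 1 O.
Implicit hydrogens by atom environment:
  5 × C: 2 H each → 10
  3 × C: 1 H each → 3
  3 × C: no H
  1 × C: 3 H
  1 × F: no H
  1 × N: no H
  1 × O: no H
  Total hydrogens = 16.
Molecular formula: C12H16FNO

C12H16FNO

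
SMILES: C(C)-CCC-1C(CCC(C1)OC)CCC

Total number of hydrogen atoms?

28

Hydrogens are implicit in SMILES; fill each atom to its normal valence:
  8 × C: 2 H each → 16
  3 × C: 3 H each → 9
  3 × C: 1 H each → 3
  1 × O: no H
  Total hydrogens = 28.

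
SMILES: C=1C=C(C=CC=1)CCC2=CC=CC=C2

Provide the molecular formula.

C14H14

Heavy atoms from the SMILES: 14 C.
Implicit hydrogens by atom environment:
  10 × C (aromatic): 1 H each → 10
  2 × C: 2 H each → 4
  2 × C (aromatic): no H
  Total hydrogens = 14.
Molecular formula: C14H14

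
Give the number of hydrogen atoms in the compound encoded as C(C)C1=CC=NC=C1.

Hydrogens are implicit in SMILES; fill each atom to its normal valence:
  4 × C (aromatic): 1 H each → 4
  1 × C: 3 H
  1 × C: 2 H
  1 × C (aromatic): no H
  1 × N (aromatic): no H
  Total hydrogens = 9.

9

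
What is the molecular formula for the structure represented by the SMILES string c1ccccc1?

C6H6

Heavy atoms from the SMILES: 6 C.
Implicit hydrogens by atom environment:
  6 × C (aromatic): 1 H each → 6
  Total hydrogens = 6.
Molecular formula: C6H6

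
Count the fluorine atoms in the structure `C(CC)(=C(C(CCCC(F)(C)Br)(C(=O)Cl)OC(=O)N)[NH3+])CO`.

The symbol for fluorine appears 1 time in the SMILES.

1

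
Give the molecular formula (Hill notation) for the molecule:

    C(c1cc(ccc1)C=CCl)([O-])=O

Heavy atoms from the SMILES: 9 C, 1 Cl, 2 O.
Implicit hydrogens by atom environment:
  4 × C (aromatic): 1 H each → 4
  2 × C: 1 H each → 2
  2 × C (aromatic): no H
  1 × C: no H
  1 × Cl: no H
  1 × O: no H
  1 × O (charge -1): no H
  Total hydrogens = 6.
Net charge -1.
Molecular formula: C9H6ClO2-

C9H6ClO2-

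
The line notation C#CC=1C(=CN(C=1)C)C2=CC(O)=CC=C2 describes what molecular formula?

Heavy atoms from the SMILES: 13 C, 1 N, 1 O.
Implicit hydrogens by atom environment:
  6 × C (aromatic): 1 H each → 6
  4 × C (aromatic): no H
  1 × C: 3 H
  1 × C: 1 H
  1 × C: no H
  1 × N (aromatic): no H
  1 × O: 1 H
  Total hydrogens = 11.
Molecular formula: C13H11NO

C13H11NO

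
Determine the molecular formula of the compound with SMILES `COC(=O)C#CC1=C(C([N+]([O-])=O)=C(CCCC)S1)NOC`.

C13H16N2O5S

Heavy atoms from the SMILES: 13 C, 2 N, 5 O, 1 S.
Implicit hydrogens by atom environment:
  4 × C (aromatic): no H
  4 × O: no H
  3 × C: 3 H each → 9
  3 × C: 2 H each → 6
  3 × C: no H
  1 × N: 1 H
  1 × N (charge +1): no H
  1 × O (charge -1): no H
  1 × S (aromatic): no H
  Total hydrogens = 16.
Molecular formula: C13H16N2O5S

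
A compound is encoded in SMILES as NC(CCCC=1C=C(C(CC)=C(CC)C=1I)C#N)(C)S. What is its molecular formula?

Heavy atoms from the SMILES: 16 C, 1 I, 2 N, 1 S.
Implicit hydrogens by atom environment:
  5 × C: 2 H each → 10
  5 × C (aromatic): no H
  3 × C: 3 H each → 9
  2 × C: no H
  1 × C (aromatic): 1 H
  1 × I: no H
  1 × N: 2 H
  1 × N: no H
  1 × S: 1 H
  Total hydrogens = 23.
Molecular formula: C16H23IN2S

C16H23IN2S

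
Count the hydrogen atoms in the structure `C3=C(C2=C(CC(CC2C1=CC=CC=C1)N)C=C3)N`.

Hydrogens are implicit in SMILES; fill each atom to its normal valence:
  8 × C (aromatic): 1 H each → 8
  4 × C (aromatic): no H
  2 × C: 2 H each → 4
  2 × C: 1 H each → 2
  2 × N: 2 H each → 4
  Total hydrogens = 18.

18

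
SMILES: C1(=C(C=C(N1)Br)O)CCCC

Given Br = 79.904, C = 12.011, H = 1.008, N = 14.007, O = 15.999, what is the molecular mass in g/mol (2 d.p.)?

Molecular formula: C8H12BrNO.
M = 1×79.904 + 8×12.011 + 12×1.008 + 1×14.007 + 1×15.999 = 218.09 g/mol.

218.09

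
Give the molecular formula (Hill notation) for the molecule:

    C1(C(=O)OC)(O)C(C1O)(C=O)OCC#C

C9H10O6

Heavy atoms from the SMILES: 9 C, 6 O.
Implicit hydrogens by atom environment:
  4 × C: no H
  4 × O: no H
  3 × C: 1 H each → 3
  2 × O: 1 H each → 2
  1 × C: 3 H
  1 × C: 2 H
  Total hydrogens = 10.
Molecular formula: C9H10O6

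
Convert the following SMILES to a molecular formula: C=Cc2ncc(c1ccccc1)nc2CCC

Heavy atoms from the SMILES: 15 C, 2 N.
Implicit hydrogens by atom environment:
  6 × C (aromatic): 1 H each → 6
  4 × C (aromatic): no H
  3 × C: 2 H each → 6
  2 × N (aromatic): no H
  1 × C: 3 H
  1 × C: 1 H
  Total hydrogens = 16.
Molecular formula: C15H16N2

C15H16N2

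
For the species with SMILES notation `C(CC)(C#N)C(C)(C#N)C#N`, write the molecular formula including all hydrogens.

C8H9N3

Heavy atoms from the SMILES: 8 C, 3 N.
Implicit hydrogens by atom environment:
  4 × C: no H
  3 × N: no H
  2 × C: 3 H each → 6
  1 × C: 2 H
  1 × C: 1 H
  Total hydrogens = 9.
Molecular formula: C8H9N3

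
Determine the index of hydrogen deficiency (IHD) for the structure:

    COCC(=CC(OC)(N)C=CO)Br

2

Molecular formula from the SMILES: C8H14BrNO3.
DoU = (2C + 2 + N − H − X)/2 = (2·8 + 2 + 1 − 14 − 1)/2 = 4/2 = 2.
(Structurally: 0 ring(s) + 2 π bond(s) = 2.)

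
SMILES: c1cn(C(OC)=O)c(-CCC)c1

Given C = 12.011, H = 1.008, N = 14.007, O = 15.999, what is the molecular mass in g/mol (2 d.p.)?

Molecular formula: C9H13NO2.
M = 9×12.011 + 13×1.008 + 1×14.007 + 2×15.999 = 167.21 g/mol.

167.21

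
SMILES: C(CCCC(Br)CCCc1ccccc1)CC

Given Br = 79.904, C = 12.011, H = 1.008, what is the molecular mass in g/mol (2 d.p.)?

Molecular formula: C16H25Br.
M = 1×79.904 + 16×12.011 + 25×1.008 = 297.28 g/mol.

297.28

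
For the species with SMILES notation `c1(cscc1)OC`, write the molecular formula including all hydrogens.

Heavy atoms from the SMILES: 5 C, 1 O, 1 S.
Implicit hydrogens by atom environment:
  3 × C (aromatic): 1 H each → 3
  1 × C: 3 H
  1 × C (aromatic): no H
  1 × O: no H
  1 × S (aromatic): no H
  Total hydrogens = 6.
Molecular formula: C5H6OS

C5H6OS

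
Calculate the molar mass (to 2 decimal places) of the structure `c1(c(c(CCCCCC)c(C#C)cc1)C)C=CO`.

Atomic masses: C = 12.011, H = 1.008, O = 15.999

Molecular formula: C17H22O.
M = 17×12.011 + 22×1.008 + 1×15.999 = 242.36 g/mol.

242.36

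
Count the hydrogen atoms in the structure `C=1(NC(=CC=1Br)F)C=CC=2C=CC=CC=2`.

Hydrogens are implicit in SMILES; fill each atom to its normal valence:
  6 × C (aromatic): 1 H each → 6
  4 × C (aromatic): no H
  2 × C: 1 H each → 2
  1 × Br: no H
  1 × F: no H
  1 × N (aromatic): 1 H
  Total hydrogens = 9.

9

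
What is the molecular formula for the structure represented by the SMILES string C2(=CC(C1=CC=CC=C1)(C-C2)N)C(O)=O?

Heavy atoms from the SMILES: 12 C, 1 N, 2 O.
Implicit hydrogens by atom environment:
  5 × C (aromatic): 1 H each → 5
  3 × C: no H
  2 × C: 2 H each → 4
  1 × C: 1 H
  1 × C (aromatic): no H
  1 × N: 2 H
  1 × O: 1 H
  1 × O: no H
  Total hydrogens = 13.
Molecular formula: C12H13NO2

C12H13NO2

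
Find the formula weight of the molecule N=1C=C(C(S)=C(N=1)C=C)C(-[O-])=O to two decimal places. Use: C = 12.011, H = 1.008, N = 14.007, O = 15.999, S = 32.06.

181.19

Molecular formula: C7H5N2O2S-.
M = 7×12.011 + 5×1.008 + 2×14.007 + 2×15.999 + 1×32.06 = 181.19 g/mol.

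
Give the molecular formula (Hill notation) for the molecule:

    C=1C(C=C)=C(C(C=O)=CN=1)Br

C8H6BrNO

Heavy atoms from the SMILES: 1 Br, 8 C, 1 N, 1 O.
Implicit hydrogens by atom environment:
  3 × C (aromatic): no H
  2 × C (aromatic): 1 H each → 2
  2 × C: 1 H each → 2
  1 × Br: no H
  1 × C: 2 H
  1 × N (aromatic): no H
  1 × O: no H
  Total hydrogens = 6.
Molecular formula: C8H6BrNO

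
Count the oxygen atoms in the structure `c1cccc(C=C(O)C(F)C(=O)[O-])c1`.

3

The symbol for oxygen appears 3 times in the SMILES.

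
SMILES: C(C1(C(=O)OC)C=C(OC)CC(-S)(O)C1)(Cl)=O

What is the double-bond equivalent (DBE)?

4

Molecular formula from the SMILES: C10H13ClO5S.
DoU = (2C + 2 + N − H − X)/2 = (2·10 + 2 + 0 − 13 − 1)/2 = 8/2 = 4.
(Structurally: 1 ring(s) + 3 π bond(s) = 4.)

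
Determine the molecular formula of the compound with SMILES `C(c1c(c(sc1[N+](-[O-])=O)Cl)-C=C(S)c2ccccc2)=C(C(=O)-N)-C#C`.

Heavy atoms from the SMILES: 17 C, 1 Cl, 2 N, 3 O, 2 S.
Implicit hydrogens by atom environment:
  5 × C (aromatic): 1 H each → 5
  5 × C (aromatic): no H
  4 × C: no H
  3 × C: 1 H each → 3
  2 × O: no H
  1 × Cl: no H
  1 × N: 2 H
  1 × N (charge +1): no H
  1 × O (charge -1): no H
  1 × S: 1 H
  1 × S (aromatic): no H
  Total hydrogens = 11.
Molecular formula: C17H11ClN2O3S2

C17H11ClN2O3S2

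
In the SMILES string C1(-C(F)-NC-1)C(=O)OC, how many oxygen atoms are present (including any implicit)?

The symbol for oxygen appears 2 times in the SMILES.

2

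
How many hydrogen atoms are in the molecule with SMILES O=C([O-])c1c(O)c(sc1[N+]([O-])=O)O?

Hydrogens are implicit in SMILES; fill each atom to its normal valence:
  4 × C (aromatic): no H
  2 × O: 1 H each → 2
  2 × O: no H
  2 × O (charge -1): no H
  1 × C: no H
  1 × N (charge +1): no H
  1 × S (aromatic): no H
  Total hydrogens = 2.

2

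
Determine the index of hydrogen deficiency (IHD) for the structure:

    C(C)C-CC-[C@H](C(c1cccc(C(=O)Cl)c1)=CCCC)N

6

Molecular formula from the SMILES: C18H26ClNO.
DoU = (2C + 2 + N − H − X)/2 = (2·18 + 2 + 1 − 26 − 1)/2 = 12/2 = 6.
(Structurally: 1 ring(s) + 5 π bond(s) = 6.)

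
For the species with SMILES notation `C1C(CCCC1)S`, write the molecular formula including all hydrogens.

Heavy atoms from the SMILES: 6 C, 1 S.
Implicit hydrogens by atom environment:
  5 × C: 2 H each → 10
  1 × C: 1 H
  1 × S: 1 H
  Total hydrogens = 12.
Molecular formula: C6H12S

C6H12S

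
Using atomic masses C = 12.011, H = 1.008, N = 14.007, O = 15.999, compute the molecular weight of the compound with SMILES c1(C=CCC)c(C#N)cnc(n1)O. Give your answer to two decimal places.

Molecular formula: C9H9N3O.
M = 9×12.011 + 9×1.008 + 3×14.007 + 1×15.999 = 175.19 g/mol.

175.19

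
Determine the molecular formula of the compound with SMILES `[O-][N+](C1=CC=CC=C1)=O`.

C6H5NO2

Heavy atoms from the SMILES: 6 C, 1 N, 2 O.
Implicit hydrogens by atom environment:
  5 × C (aromatic): 1 H each → 5
  1 × C (aromatic): no H
  1 × N (charge +1): no H
  1 × O: no H
  1 × O (charge -1): no H
  Total hydrogens = 5.
Molecular formula: C6H5NO2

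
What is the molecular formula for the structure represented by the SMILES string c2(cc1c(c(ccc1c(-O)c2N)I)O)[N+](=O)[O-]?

C10H7IN2O4

Heavy atoms from the SMILES: 10 C, 1 I, 2 N, 4 O.
Implicit hydrogens by atom environment:
  7 × C (aromatic): no H
  3 × C (aromatic): 1 H each → 3
  2 × O: 1 H each → 2
  1 × I: no H
  1 × N: 2 H
  1 × N (charge +1): no H
  1 × O: no H
  1 × O (charge -1): no H
  Total hydrogens = 7.
Molecular formula: C10H7IN2O4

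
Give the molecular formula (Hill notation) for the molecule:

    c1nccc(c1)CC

Heavy atoms from the SMILES: 7 C, 1 N.
Implicit hydrogens by atom environment:
  4 × C (aromatic): 1 H each → 4
  1 × C: 3 H
  1 × C: 2 H
  1 × C (aromatic): no H
  1 × N (aromatic): no H
  Total hydrogens = 9.
Molecular formula: C7H9N

C7H9N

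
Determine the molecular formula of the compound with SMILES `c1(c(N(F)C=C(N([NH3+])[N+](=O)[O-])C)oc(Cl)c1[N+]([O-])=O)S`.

Heavy atoms from the SMILES: 7 C, 1 Cl, 1 F, 5 N, 5 O, 1 S.
Implicit hydrogens by atom environment:
  4 × C (aromatic): no H
  2 × N (charge +1): no H
  2 × N: no H
  2 × O: no H
  2 × O (charge -1): no H
  1 × C: 3 H
  1 × C: 1 H
  1 × C: no H
  1 × Cl: no H
  1 × F: no H
  1 × N (charge +1): 3 H
  1 × O (aromatic): no H
  1 × S: 1 H
  Total hydrogens = 8.
Net charge +1.
Molecular formula: C7H8ClFN5O5S+

C7H8ClFN5O5S+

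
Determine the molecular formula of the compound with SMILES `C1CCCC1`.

C5H10

Heavy atoms from the SMILES: 5 C.
Implicit hydrogens by atom environment:
  5 × C: 2 H each → 10
  Total hydrogens = 10.
Molecular formula: C5H10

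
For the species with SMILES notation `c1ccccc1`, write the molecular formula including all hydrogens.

Heavy atoms from the SMILES: 6 C.
Implicit hydrogens by atom environment:
  6 × C (aromatic): 1 H each → 6
  Total hydrogens = 6.
Molecular formula: C6H6

C6H6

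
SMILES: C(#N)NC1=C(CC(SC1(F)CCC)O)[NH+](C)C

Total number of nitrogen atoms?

The symbol for nitrogen appears 3 times in the SMILES.

3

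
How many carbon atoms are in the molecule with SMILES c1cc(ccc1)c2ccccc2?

12

The symbol for carbon appears 12 times in the SMILES. Lowercase c denotes aromatic carbon and counts toward C.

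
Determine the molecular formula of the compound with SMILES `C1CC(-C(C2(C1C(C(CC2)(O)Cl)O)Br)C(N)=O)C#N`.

C12H16BrClN2O3

Heavy atoms from the SMILES: 1 Br, 12 C, 1 Cl, 2 N, 3 O.
Implicit hydrogens by atom environment:
  4 × C: 2 H each → 8
  4 × C: 1 H each → 4
  4 × C: no H
  2 × O: 1 H each → 2
  1 × Br: no H
  1 × Cl: no H
  1 × N: 2 H
  1 × N: no H
  1 × O: no H
  Total hydrogens = 16.
Molecular formula: C12H16BrClN2O3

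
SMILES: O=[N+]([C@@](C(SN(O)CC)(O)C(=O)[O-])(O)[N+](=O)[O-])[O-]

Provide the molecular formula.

C5H8N3O9S-

Heavy atoms from the SMILES: 5 C, 3 N, 9 O, 1 S.
Implicit hydrogens by atom environment:
  3 × C: no H
  3 × O: 1 H each → 3
  3 × O: no H
  3 × O (charge -1): no H
  2 × N (charge +1): no H
  1 × C: 3 H
  1 × C: 2 H
  1 × N: no H
  1 × S: no H
  Total hydrogens = 8.
Net charge -1.
Molecular formula: C5H8N3O9S-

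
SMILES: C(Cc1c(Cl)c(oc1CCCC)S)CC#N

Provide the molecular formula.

C12H16ClNOS

Heavy atoms from the SMILES: 12 C, 1 Cl, 1 N, 1 O, 1 S.
Implicit hydrogens by atom environment:
  6 × C: 2 H each → 12
  4 × C (aromatic): no H
  1 × C: 3 H
  1 × C: no H
  1 × Cl: no H
  1 × N: no H
  1 × O (aromatic): no H
  1 × S: 1 H
  Total hydrogens = 16.
Molecular formula: C12H16ClNOS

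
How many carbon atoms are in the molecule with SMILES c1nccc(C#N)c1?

6

The symbol for carbon appears 6 times in the SMILES. Lowercase c denotes aromatic carbon and counts toward C.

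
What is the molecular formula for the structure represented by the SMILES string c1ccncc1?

Heavy atoms from the SMILES: 5 C, 1 N.
Implicit hydrogens by atom environment:
  5 × C (aromatic): 1 H each → 5
  1 × N (aromatic): no H
  Total hydrogens = 5.
Molecular formula: C5H5N

C5H5N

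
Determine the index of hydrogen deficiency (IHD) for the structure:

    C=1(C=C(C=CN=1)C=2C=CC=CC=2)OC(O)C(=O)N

Molecular formula from the SMILES: C13H12N2O3.
DoU = (2C + 2 + N − H − X)/2 = (2·13 + 2 + 2 − 12 − 0)/2 = 18/2 = 9.
(Structurally: 2 ring(s) + 7 π bond(s) = 9.)

9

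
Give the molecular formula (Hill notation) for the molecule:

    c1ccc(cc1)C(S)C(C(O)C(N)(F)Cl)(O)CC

C12H17ClFNO2S

Heavy atoms from the SMILES: 12 C, 1 Cl, 1 F, 1 N, 2 O, 1 S.
Implicit hydrogens by atom environment:
  5 × C (aromatic): 1 H each → 5
  2 × C: 1 H each → 2
  2 × C: no H
  2 × O: 1 H each → 2
  1 × C: 3 H
  1 × C: 2 H
  1 × C (aromatic): no H
  1 × Cl: no H
  1 × F: no H
  1 × N: 2 H
  1 × S: 1 H
  Total hydrogens = 17.
Molecular formula: C12H17ClFNO2S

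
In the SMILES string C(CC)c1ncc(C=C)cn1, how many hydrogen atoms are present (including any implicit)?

12

Hydrogens are implicit in SMILES; fill each atom to its normal valence:
  3 × C: 2 H each → 6
  2 × C (aromatic): 1 H each → 2
  2 × C (aromatic): no H
  2 × N (aromatic): no H
  1 × C: 3 H
  1 × C: 1 H
  Total hydrogens = 12.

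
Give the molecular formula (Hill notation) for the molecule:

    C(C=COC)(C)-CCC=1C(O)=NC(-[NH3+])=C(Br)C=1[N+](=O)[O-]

Heavy atoms from the SMILES: 1 Br, 12 C, 3 N, 4 O.
Implicit hydrogens by atom environment:
  5 × C (aromatic): no H
  3 × C: 1 H each → 3
  2 × C: 3 H each → 6
  2 × C: 2 H each → 4
  2 × O: no H
  1 × Br: no H
  1 × N (charge +1): 3 H
  1 × N (aromatic): no H
  1 × N (charge +1): no H
  1 × O: 1 H
  1 × O (charge -1): no H
  Total hydrogens = 17.
Net charge +1.
Molecular formula: C12H17BrN3O4+

C12H17BrN3O4+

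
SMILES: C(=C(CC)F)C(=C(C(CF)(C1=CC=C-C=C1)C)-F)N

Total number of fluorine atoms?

3

The symbol for fluorine appears 3 times in the SMILES.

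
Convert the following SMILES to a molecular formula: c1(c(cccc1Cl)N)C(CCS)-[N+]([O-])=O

Heavy atoms from the SMILES: 9 C, 1 Cl, 2 N, 2 O, 1 S.
Implicit hydrogens by atom environment:
  3 × C (aromatic): 1 H each → 3
  3 × C (aromatic): no H
  2 × C: 2 H each → 4
  1 × C: 1 H
  1 × Cl: no H
  1 × N: 2 H
  1 × N (charge +1): no H
  1 × O: no H
  1 × O (charge -1): no H
  1 × S: 1 H
  Total hydrogens = 11.
Molecular formula: C9H11ClN2O2S

C9H11ClN2O2S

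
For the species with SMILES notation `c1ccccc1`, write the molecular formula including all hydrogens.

C6H6

Heavy atoms from the SMILES: 6 C.
Implicit hydrogens by atom environment:
  6 × C (aromatic): 1 H each → 6
  Total hydrogens = 6.
Molecular formula: C6H6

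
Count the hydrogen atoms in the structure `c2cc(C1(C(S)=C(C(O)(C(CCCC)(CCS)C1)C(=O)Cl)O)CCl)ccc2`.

26

Hydrogens are implicit in SMILES; fill each atom to its normal valence:
  7 × C: 2 H each → 14
  6 × C: no H
  5 × C (aromatic): 1 H each → 5
  2 × Cl: no H
  2 × O: 1 H each → 2
  2 × S: 1 H each → 2
  1 × C: 3 H
  1 × C (aromatic): no H
  1 × O: no H
  Total hydrogens = 26.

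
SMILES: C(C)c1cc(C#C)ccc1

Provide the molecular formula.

C10H10

Heavy atoms from the SMILES: 10 C.
Implicit hydrogens by atom environment:
  4 × C (aromatic): 1 H each → 4
  2 × C (aromatic): no H
  1 × C: 3 H
  1 × C: 2 H
  1 × C: 1 H
  1 × C: no H
  Total hydrogens = 10.
Molecular formula: C10H10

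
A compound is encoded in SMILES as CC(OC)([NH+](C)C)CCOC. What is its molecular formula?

C8H20NO2+

Heavy atoms from the SMILES: 8 C, 1 N, 2 O.
Implicit hydrogens by atom environment:
  5 × C: 3 H each → 15
  2 × C: 2 H each → 4
  2 × O: no H
  1 × C: no H
  1 × N (charge +1): 1 H
  Total hydrogens = 20.
Net charge +1.
Molecular formula: C8H20NO2+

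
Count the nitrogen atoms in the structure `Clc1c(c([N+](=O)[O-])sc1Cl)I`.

1

The symbol for nitrogen appears 1 time in the SMILES.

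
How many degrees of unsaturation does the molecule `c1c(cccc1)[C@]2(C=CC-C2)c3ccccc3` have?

Molecular formula from the SMILES: C17H16.
DoU = (2C + 2 + N − H − X)/2 = (2·17 + 2 + 0 − 16 − 0)/2 = 20/2 = 10.
(Structurally: 3 ring(s) + 7 π bond(s) = 10.)

10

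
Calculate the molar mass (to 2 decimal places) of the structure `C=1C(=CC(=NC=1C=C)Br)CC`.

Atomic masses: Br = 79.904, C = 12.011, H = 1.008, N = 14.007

212.09

Molecular formula: C9H10BrN.
M = 1×79.904 + 9×12.011 + 10×1.008 + 1×14.007 = 212.09 g/mol.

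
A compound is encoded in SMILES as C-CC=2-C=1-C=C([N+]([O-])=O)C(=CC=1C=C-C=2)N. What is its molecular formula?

Heavy atoms from the SMILES: 12 C, 2 N, 2 O.
Implicit hydrogens by atom environment:
  5 × C (aromatic): 1 H each → 5
  5 × C (aromatic): no H
  1 × C: 3 H
  1 × C: 2 H
  1 × N: 2 H
  1 × N (charge +1): no H
  1 × O: no H
  1 × O (charge -1): no H
  Total hydrogens = 12.
Molecular formula: C12H12N2O2

C12H12N2O2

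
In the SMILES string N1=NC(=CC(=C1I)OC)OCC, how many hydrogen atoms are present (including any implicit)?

9

Hydrogens are implicit in SMILES; fill each atom to its normal valence:
  3 × C (aromatic): no H
  2 × C: 3 H each → 6
  2 × N (aromatic): no H
  2 × O: no H
  1 × C: 2 H
  1 × C (aromatic): 1 H
  1 × I: no H
  Total hydrogens = 9.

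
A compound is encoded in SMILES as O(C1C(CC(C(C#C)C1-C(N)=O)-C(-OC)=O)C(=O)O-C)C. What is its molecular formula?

C14H19NO6

Heavy atoms from the SMILES: 14 C, 1 N, 6 O.
Implicit hydrogens by atom environment:
  6 × C: 1 H each → 6
  6 × O: no H
  4 × C: no H
  3 × C: 3 H each → 9
  1 × C: 2 H
  1 × N: 2 H
  Total hydrogens = 19.
Molecular formula: C14H19NO6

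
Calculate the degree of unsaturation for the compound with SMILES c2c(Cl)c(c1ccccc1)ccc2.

Molecular formula from the SMILES: C12H9Cl.
DoU = (2C + 2 + N − H − X)/2 = (2·12 + 2 + 0 − 9 − 1)/2 = 16/2 = 8.
(Structurally: 2 ring(s) + 6 π bond(s) = 8.)

8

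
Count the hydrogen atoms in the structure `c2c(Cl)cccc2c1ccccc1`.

9

Hydrogens are implicit in SMILES; fill each atom to its normal valence:
  9 × C (aromatic): 1 H each → 9
  3 × C (aromatic): no H
  1 × Cl: no H
  Total hydrogens = 9.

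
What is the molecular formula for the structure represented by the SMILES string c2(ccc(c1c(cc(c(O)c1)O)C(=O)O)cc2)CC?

Heavy atoms from the SMILES: 15 C, 4 O.
Implicit hydrogens by atom environment:
  6 × C (aromatic): 1 H each → 6
  6 × C (aromatic): no H
  3 × O: 1 H each → 3
  1 × C: 3 H
  1 × C: 2 H
  1 × C: no H
  1 × O: no H
  Total hydrogens = 14.
Molecular formula: C15H14O4

C15H14O4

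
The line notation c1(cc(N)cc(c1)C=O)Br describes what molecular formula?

Heavy atoms from the SMILES: 1 Br, 7 C, 1 N, 1 O.
Implicit hydrogens by atom environment:
  3 × C (aromatic): 1 H each → 3
  3 × C (aromatic): no H
  1 × Br: no H
  1 × C: 1 H
  1 × N: 2 H
  1 × O: no H
  Total hydrogens = 6.
Molecular formula: C7H6BrNO

C7H6BrNO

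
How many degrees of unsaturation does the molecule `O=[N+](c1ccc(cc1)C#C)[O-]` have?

7

Molecular formula from the SMILES: C8H5NO2.
DoU = (2C + 2 + N − H − X)/2 = (2·8 + 2 + 1 − 5 − 0)/2 = 14/2 = 7.
(Structurally: 1 ring(s) + 6 π bond(s) = 7.)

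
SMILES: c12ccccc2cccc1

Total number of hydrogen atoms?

Hydrogens are implicit in SMILES; fill each atom to its normal valence:
  8 × C (aromatic): 1 H each → 8
  2 × C (aromatic): no H
  Total hydrogens = 8.

8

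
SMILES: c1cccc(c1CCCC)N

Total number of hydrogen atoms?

15

Hydrogens are implicit in SMILES; fill each atom to its normal valence:
  4 × C (aromatic): 1 H each → 4
  3 × C: 2 H each → 6
  2 × C (aromatic): no H
  1 × C: 3 H
  1 × N: 2 H
  Total hydrogens = 15.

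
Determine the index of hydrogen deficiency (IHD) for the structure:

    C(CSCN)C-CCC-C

Molecular formula from the SMILES: C8H19NS.
DoU = (2C + 2 + N − H − X)/2 = (2·8 + 2 + 1 − 19 − 0)/2 = 0/2 = 0.
(Structurally: 0 ring(s) + 0 π bond(s) = 0.)

0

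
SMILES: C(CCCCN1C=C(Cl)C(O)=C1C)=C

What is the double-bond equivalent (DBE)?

Molecular formula from the SMILES: C11H16ClNO.
DoU = (2C + 2 + N − H − X)/2 = (2·11 + 2 + 1 − 16 − 1)/2 = 8/2 = 4.
(Structurally: 1 ring(s) + 3 π bond(s) = 4.)

4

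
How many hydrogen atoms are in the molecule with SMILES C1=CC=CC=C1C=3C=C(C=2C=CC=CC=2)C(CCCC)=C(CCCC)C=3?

Hydrogens are implicit in SMILES; fill each atom to its normal valence:
  12 × C (aromatic): 1 H each → 12
  6 × C: 2 H each → 12
  6 × C (aromatic): no H
  2 × C: 3 H each → 6
  Total hydrogens = 30.

30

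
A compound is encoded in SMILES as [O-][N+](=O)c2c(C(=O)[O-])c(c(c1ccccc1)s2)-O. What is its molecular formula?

C11H6NO5S-

Heavy atoms from the SMILES: 11 C, 1 N, 5 O, 1 S.
Implicit hydrogens by atom environment:
  5 × C (aromatic): 1 H each → 5
  5 × C (aromatic): no H
  2 × O: no H
  2 × O (charge -1): no H
  1 × C: no H
  1 × N (charge +1): no H
  1 × O: 1 H
  1 × S (aromatic): no H
  Total hydrogens = 6.
Net charge -1.
Molecular formula: C11H6NO5S-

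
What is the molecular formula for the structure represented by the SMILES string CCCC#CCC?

C7H12

Heavy atoms from the SMILES: 7 C.
Implicit hydrogens by atom environment:
  3 × C: 2 H each → 6
  2 × C: 3 H each → 6
  2 × C: no H
  Total hydrogens = 12.
Molecular formula: C7H12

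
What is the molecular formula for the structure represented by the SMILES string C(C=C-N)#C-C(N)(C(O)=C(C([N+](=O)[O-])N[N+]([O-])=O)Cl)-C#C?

Heavy atoms from the SMILES: 10 C, 1 Cl, 5 N, 5 O.
Implicit hydrogens by atom environment:
  6 × C: no H
  4 × C: 1 H each → 4
  2 × N: 2 H each → 4
  2 × N (charge +1): no H
  2 × O: no H
  2 × O (charge -1): no H
  1 × Cl: no H
  1 × N: 1 H
  1 × O: 1 H
  Total hydrogens = 10.
Molecular formula: C10H10ClN5O5

C10H10ClN5O5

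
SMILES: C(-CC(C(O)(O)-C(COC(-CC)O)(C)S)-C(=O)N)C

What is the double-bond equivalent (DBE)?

1

Molecular formula from the SMILES: C12H25NO5S.
DoU = (2C + 2 + N − H − X)/2 = (2·12 + 2 + 1 − 25 − 0)/2 = 2/2 = 1.
(Structurally: 0 ring(s) + 1 π bond(s) = 1.)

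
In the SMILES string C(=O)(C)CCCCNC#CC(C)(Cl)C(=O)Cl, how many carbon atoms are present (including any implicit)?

11

The symbol for carbon appears 11 times in the SMILES. (Cl is a single chlorine, not C + l.)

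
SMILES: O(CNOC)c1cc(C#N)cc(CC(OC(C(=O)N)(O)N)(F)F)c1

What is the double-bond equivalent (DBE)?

Molecular formula from the SMILES: C13H16F2N4O5.
DoU = (2C + 2 + N − H − X)/2 = (2·13 + 2 + 4 − 16 − 2)/2 = 14/2 = 7.
(Structurally: 1 ring(s) + 6 π bond(s) = 7.)

7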